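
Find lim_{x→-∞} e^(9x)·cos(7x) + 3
Evaluate the dominant behaviour as x → -∞; each term tends to a finite value or vanishes.
Limit = 3.

Final answer: 3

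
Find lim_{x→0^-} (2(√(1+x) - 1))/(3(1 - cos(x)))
Both numerator and denominator → 0 as x → 0^-; this is a 0/0 indeterminate form.
Expand each to leading order near x = 0: numerator ~ x, denominator ~ 3·x^2/2.
The limit of the ratio is -∞.

Final answer: -∞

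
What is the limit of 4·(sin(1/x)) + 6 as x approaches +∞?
Evaluate the dominant behaviour as x → +∞; each term tends to a finite value or vanishes.
Limit = 6.

Final answer: 6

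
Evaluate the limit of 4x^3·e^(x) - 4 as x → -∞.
The product is a 0·∞ indeterminate form at x → -∞.
Rewrite the product as 4x^3 / e^(-x) (an ∞/∞ form) and apply L'Hôpital, or use the standard hierarchy e^(|x|) ≫ |x^3| as x → -∞.
The indeterminate product → 0, so the limit = -4.

Final answer: -4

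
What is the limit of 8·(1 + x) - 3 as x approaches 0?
Direct substitution at x = 0 gives 5.

Final answer: 5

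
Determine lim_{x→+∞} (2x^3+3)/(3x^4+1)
This is an ∞/∞ indeterminate form as x → +∞.
Divide numerator and denominator by x^4 and let the lower-order terms vanish; the numerator's degree 3 is below the denominator's degree 4, so the quotient → 0.
Limit = 0.

Final answer: 0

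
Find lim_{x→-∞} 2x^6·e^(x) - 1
The product is a 0·∞ indeterminate form at x → -∞.
Rewrite the product as 2x^6 / e^(-x) (an ∞/∞ form) and apply L'Hôpital, or use the standard hierarchy e^(|x|) ≫ |x^6| as x → -∞.
The indeterminate product → 0, so the limit = -1.

Final answer: -1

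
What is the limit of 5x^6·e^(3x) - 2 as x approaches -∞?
The product is a 0·∞ indeterminate form at x → -∞.
Rewrite the product as 5x^6 / e^(-3x) (an ∞/∞ form) and apply L'Hôpital, or use the standard hierarchy e^(3|x|) ≫ |x^6| as x → -∞.
The indeterminate product → 0, so the limit = -2.

Final answer: -2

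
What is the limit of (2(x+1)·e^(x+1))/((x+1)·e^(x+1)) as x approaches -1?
Both numerator and denominator → 0 as x → -1; this is a 0/0 indeterminate form.
Expand each to leading order near x = -1: numerator ~ 2·(x + 1), denominator ~ (x + 1).
The limit of the ratio is 2.

Final answer: 2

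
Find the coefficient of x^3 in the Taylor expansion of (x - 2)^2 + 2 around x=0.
Expand to order 3: (x - 2)^2 + 2 = x^2 - 4·x + 6 + O(x^4).
The coefficient of x^3 is 0.

Final answer: 0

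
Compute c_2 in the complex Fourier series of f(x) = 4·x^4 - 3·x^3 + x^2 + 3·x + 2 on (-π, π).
Compute the real Fourier coefficients first: a_2 = -11 + 8·π^2, b_2 = -15/2 + 3·π^2.
Then c_2 = (a_2 − i·b_2)/2 = -11/2 + 4·π^2 - 3·i·π^2/2 + 15·i/4.

Final answer: -11/2 + 4·π^2 - 3·i·π^2/2 + 15·i/4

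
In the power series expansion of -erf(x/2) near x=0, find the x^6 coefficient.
Expand to order 6: -erf(x/2) = -x^5/(160·√(π)) + x^3/(12·√(π)) - x/√(π) + O(x^7).
The coefficient of x^6 is 0.

Final answer: 0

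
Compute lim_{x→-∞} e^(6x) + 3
Evaluate the dominant behaviour as x → -∞; each term tends to a finite value or vanishes.
Limit = 3.

Final answer: 3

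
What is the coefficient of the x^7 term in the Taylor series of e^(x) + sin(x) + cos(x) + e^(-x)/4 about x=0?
Expand to order 7: e^(x) + sin(x) + cos(x) + e^(-x)/4 = -x^7/20160 + x^6/2880 + 7·x^5/480 + 3·x^4/32 - x^3/24 + x^2/8 + 7·x/4 + 9/4 + O(x^8).
The coefficient of x^7 is -1/20160.

Final answer: -1/20160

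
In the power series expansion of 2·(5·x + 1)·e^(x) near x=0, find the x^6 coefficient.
Expand to order 6: 2·(5·x + 1)·e^(x) = 31·x^6/360 + 13·x^5/30 + 7·x^4/4 + 16·x^3/3 + 11·x^2 + 12·x + 2 + O(x^7).
The coefficient of x^6 is 31/360.

Final answer: 31/360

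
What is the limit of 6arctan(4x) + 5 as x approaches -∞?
Evaluate the dominant behaviour as x → -∞; each term tends to a finite value or vanishes.
Limit = 5 - 3·π.

Final answer: 5 - 3·π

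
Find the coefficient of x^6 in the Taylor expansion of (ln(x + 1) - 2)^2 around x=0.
Expand to order 6: (ln(x + 1) - 2)^2 = 257·x^6/180 - 49·x^5/30 + 23·x^4/12 - 7·x^3/3 + 3·x^2 - 4·x + 4 + O(x^7).
The coefficient of x^6 is 257/180.

Final answer: 257/180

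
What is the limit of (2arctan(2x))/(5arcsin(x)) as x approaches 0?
Both numerator and denominator → 0 as x → 0; this is a 0/0 indeterminate form.
Expand each to leading order near x = 0: numerator ~ 4·x, denominator ~ 5·x.
The limit of the ratio is 4/5.

Final answer: 4/5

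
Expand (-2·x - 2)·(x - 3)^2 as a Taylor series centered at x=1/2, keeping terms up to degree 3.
-75/4 + 5·(x - 1/2)/2 + 7·(x - 1/2)^2 - 2·(x - 1/2)^3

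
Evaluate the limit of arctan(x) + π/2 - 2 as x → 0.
Direct substitution at x = 0 gives -2 + π/2.

Final answer: -2 + π/2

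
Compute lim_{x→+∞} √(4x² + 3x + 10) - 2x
As x → +∞: multiply by the conjugate to get (3x+10)/(√(4x²+3x+10)+2x); the denominator ~ 4x, so the limit is 3/4.
Limit = 3/4.

Final answer: 3/4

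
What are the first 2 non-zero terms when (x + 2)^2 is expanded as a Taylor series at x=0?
4·x + 4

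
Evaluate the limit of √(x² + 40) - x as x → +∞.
This is an ∞ − ∞ indeterminate form.
Multiply and divide by the conjugate √(x²+40) + x; the x² terms cancel, leaving 40/(√(x²+40)+x) → 0.
Limit = 0.

Final answer: 0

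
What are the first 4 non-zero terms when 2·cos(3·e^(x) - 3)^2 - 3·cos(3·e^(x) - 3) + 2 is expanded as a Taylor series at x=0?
165·x^4/4 - 9·x^3/2 - 9·x^2/2 + 1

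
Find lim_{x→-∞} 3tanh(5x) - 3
Evaluate the dominant behaviour as x → -∞; each term tends to a finite value or vanishes.
Limit = -6.

Final answer: -6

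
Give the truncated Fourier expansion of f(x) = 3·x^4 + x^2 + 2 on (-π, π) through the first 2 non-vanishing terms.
(140 - 24·π^2)·cos(x) + 2 + π^2/3 + 3·π^4/5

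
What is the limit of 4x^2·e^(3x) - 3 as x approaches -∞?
The product is a 0·∞ indeterminate form at x → -∞.
Rewrite the product as 4x^2 / e^(-3x) (an ∞/∞ form) and apply L'Hôpital, or use the standard hierarchy e^(3|x|) ≫ |x^2| as x → -∞.
The indeterminate product → 0, so the limit = -3.

Final answer: -3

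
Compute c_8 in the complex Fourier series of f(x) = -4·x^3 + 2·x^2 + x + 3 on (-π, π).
Compute the real Fourier coefficients first: a_8 = 1/8, b_8 = -11/32 + π^2.
Then c_8 = (a_8 − i·b_8)/2 = 1/16 - i·π^2/2 + 11·i/64.

Final answer: 1/16 - i·π^2/2 + 11·i/64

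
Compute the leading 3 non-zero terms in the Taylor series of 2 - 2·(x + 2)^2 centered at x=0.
-2·x^2 - 8·x - 6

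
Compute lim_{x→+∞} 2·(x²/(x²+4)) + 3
Evaluate the dominant behaviour as x → +∞; each term tends to a finite value or vanishes.
Limit = 5.

Final answer: 5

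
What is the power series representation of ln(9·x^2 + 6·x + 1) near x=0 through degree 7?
4374·x^7/7 - 243·x^6 + 486·x^5/5 - 81·x^4/2 + 18·x^3 - 9·x^2 + 6·x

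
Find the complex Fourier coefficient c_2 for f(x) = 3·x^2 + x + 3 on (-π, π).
Compute the real Fourier coefficients first: a_2 = 3, b_2 = -1.
Then c_2 = (a_2 − i·b_2)/2 = 3/2 + i/2.

Final answer: 3/2 + i/2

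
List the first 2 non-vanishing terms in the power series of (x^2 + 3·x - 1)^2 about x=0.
1 - 6·x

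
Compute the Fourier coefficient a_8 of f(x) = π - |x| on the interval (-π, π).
a_8 = (1/π) ∫_{-π}^{π} f(x)·cos(8x) dx.
Evaluate the integral (use parity and integration by parts as needed): a_8 = 0.

Final answer: 0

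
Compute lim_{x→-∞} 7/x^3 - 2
Evaluate the dominant behaviour as x → -∞; each term tends to a finite value or vanishes.
Limit = -2.

Final answer: -2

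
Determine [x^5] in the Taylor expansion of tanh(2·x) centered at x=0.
Expand to order 5: tanh(2·x) = 64·x^5/15 - 8·x^3/3 + 2·x + O(x^6).
The coefficient of x^5 is 64/15.

Final answer: 64/15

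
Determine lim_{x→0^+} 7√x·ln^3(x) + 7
The product is a 0·∞ indeterminate form at x → 0⁺.
Rewrite the product as 7·ln^3(x) / x^(-1/2) and apply L'Hôpital, or use the standard hierarchy x^(-1/2) ≫ |ln x|^3 as x → 0⁺.
The indeterminate product → 0, so the limit = 7.

Final answer: 7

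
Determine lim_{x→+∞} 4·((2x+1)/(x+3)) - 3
Evaluate the dominant behaviour as x → +∞; each term tends to a finite value or vanishes.
Limit = 5.

Final answer: 5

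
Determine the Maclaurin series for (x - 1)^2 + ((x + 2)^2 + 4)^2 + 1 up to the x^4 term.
x^4 + 8·x^3 + 33·x^2 + 62·x + 66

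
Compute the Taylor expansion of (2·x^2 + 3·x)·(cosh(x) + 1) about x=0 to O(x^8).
x^7/240 + x^6/12 + x^5/8 + x^4 + 3·x^3/2 + 4·x^2 + 6·x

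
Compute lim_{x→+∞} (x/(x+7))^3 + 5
As x → +∞: x/(x+7) = 1/(1 + 7/x) → 1, and the 3rd power of a limit-1 base also → 1; with the additive constant, 1 + 5 = 6.
Limit = 6.

Final answer: 6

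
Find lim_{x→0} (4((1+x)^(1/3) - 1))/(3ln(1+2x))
Both numerator and denominator → 0 as x → 0; this is a 0/0 indeterminate form.
Expand each to leading order near x = 0: numerator ~ 4·x/3, denominator ~ 6·x.
The limit of the ratio is 2/9.

Final answer: 2/9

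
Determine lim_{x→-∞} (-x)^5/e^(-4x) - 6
The quotient is an ∞/∞ indeterminate form as x → -∞.
Compare growth rates of the dominant terms (exponentials ≫ polynomials ≫ logarithms), or apply L'Hôpital's rule; the quotient → 0.
Adding the constant: 0 - 6 = -6. Limit = -6.

Final answer: -6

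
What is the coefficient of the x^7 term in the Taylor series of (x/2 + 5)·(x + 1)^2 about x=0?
Expand to order 7: (x/2 + 5)·(x + 1)^2 = x^3/2 + 6·x^2 + 21·x/2 + 5 + O(x^8).
The coefficient of x^7 is 0.

Final answer: 0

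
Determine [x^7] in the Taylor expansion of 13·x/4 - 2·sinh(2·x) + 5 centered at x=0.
Expand to order 7: 13·x/4 - 2·sinh(2·x) + 5 = -16·x^7/315 - 8·x^5/15 - 8·x^3/3 - 3·x/4 + 5 + O(x^8).
The coefficient of x^7 is -16/315.

Final answer: -16/315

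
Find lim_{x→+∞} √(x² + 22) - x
This is an ∞ − ∞ indeterminate form.
Multiply and divide by the conjugate √(x²+22) + x; the x² terms cancel, leaving 22/(√(x²+22)+x) → 0.
Limit = 0.

Final answer: 0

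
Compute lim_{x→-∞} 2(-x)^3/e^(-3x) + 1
The quotient is an ∞/∞ indeterminate form as x → -∞.
Compare growth rates of the dominant terms (exponentials ≫ polynomials ≫ logarithms), or apply L'Hôpital's rule; the quotient → 0.
Adding the constant: 0 + 1 = 1. Limit = 1.

Final answer: 1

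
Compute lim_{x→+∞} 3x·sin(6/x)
As x → +∞: let u = 6/x → 0⁺; then 3·x·sin(6/x) = 3·6·sin(u)/u → 3·6·1 = 18.
Limit = 18.

Final answer: 18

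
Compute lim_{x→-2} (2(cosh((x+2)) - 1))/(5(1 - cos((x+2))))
Both numerator and denominator → 0 as x → -2; this is a 0/0 indeterminate form.
Expand each to leading order near x = -2: numerator ~ (x + 2)^2, denominator ~ 5·(x + 2)^2/2.
The limit of the ratio is 2/5.

Final answer: 2/5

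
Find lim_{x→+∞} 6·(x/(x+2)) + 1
Evaluate the dominant behaviour as x → +∞; each term tends to a finite value or vanishes.
Limit = 7.

Final answer: 7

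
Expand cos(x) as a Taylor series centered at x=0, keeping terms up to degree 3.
1 - x^2/2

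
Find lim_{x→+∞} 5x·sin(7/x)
As x → +∞: let u = 7/x → 0⁺; then 5·x·sin(7/x) = 5·7·sin(u)/u → 5·7·1 = 35.
Limit = 35.

Final answer: 35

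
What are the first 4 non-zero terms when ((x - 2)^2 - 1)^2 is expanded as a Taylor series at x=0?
-8·x^3 + 22·x^2 - 24·x + 9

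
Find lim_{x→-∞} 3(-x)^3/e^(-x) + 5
The quotient is an ∞/∞ indeterminate form as x → -∞.
Compare growth rates of the dominant terms (exponentials ≫ polynomials ≫ logarithms), or apply L'Hôpital's rule; the quotient → 0.
Adding the constant: 0 + 5 = 5. Limit = 5.

Final answer: 5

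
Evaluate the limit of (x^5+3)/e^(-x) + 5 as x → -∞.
The quotient is an ∞/∞ indeterminate form as x → -∞.
Compare growth rates of the dominant terms (exponentials ≫ polynomials ≫ logarithms), or apply L'Hôpital's rule; the quotient → 0.
Adding the constant: 0 + 5 = 5. Limit = 5.

Final answer: 5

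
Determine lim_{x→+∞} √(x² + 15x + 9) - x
This is an ∞ − ∞ indeterminate form.
Multiply and divide by the conjugate √(x²+15x + 9) + x; the x² terms cancel, leaving (15x + 9)/(√(x²+15x + 9)+x) → 15/2.
Limit = 15/2.

Final answer: 15/2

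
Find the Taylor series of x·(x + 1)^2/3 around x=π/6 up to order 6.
π^3/648 + π/18 + π^2/54 + (π^2/36 + 1/3 + 2·π/9)·(x - π/6) + (π/6 + 2/3)·(x - π/6)^2 + (x - π/6)^3/3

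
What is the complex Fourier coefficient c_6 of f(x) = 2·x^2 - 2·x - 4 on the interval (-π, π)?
Compute the real Fourier coefficients first: a_6 = 2/9, b_6 = 2/3.
Then c_6 = (a_6 − i·b_6)/2 = 1/9 - i/3.

Final answer: 1/9 - i/3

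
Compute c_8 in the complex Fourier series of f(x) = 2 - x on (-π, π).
Compute the real Fourier coefficients first: a_8 = 0, b_8 = 1/4.
Then c_8 = (a_8 − i·b_8)/2 = -i/8.

Final answer: -i/8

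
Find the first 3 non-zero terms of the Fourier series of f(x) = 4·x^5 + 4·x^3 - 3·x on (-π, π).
(-152·π^2 + 8·π^4 + 906)·sin(x) + (-4·π^4 - 21 + 16·π^2)·sin(2·x) + (-88·π^2/27 + 14/81 + 8·π^4/3)·sin(3·x)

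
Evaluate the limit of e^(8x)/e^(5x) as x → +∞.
This is an ∞/∞ indeterminate form as x → +∞.
Rewrite e^(8x)/e^(5x) = e^((8−5)x) = e^(3x); the exponent coefficient is 3 > 0 so e^(3x) → ∞.
Limit = ∞.

Final answer: ∞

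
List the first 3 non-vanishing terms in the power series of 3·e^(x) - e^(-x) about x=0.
x^2 + 4·x + 2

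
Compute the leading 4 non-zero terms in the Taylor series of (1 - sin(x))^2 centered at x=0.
x^3/3 + x^2 - 2·x + 1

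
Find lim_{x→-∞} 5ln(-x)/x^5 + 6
The quotient is an ∞/∞ indeterminate form as x → -∞.
Compare growth rates of the dominant terms (exponentials ≫ polynomials ≫ logarithms), or apply L'Hôpital's rule; the quotient → 0.
Adding the constant: 0 + 6 = 6. Limit = 6.

Final answer: 6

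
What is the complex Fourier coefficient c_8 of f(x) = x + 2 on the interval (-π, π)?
Compute the real Fourier coefficients first: a_8 = 0, b_8 = -1/4.
Then c_8 = (a_8 − i·b_8)/2 = i/8.

Final answer: i/8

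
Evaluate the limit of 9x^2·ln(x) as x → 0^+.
This is a 0·∞ indeterminate form at x → 0⁺.
Rewrite the product as 9·ln(x) / x^(-2) and apply L'Hôpital, or use the standard hierarchy x^(-2) ≫ |ln x| as x → 0⁺.
The indeterminate product → 0, so the limit = 0.

Final answer: 0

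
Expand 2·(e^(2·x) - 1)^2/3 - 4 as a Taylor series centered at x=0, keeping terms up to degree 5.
16·x^5/3 + 56·x^4/9 + 16·x^3/3 + 8·x^2/3 - 4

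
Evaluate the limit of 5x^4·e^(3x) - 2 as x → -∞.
The product is a 0·∞ indeterminate form at x → -∞.
Rewrite the product as 5x^4 / e^(-3x) (an ∞/∞ form) and apply L'Hôpital, or use the standard hierarchy e^(3|x|) ≫ |x^4| as x → -∞.
The indeterminate product → 0, so the limit = -2.

Final answer: -2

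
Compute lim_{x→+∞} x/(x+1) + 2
Evaluate the dominant behaviour as x → +∞; each term tends to a finite value or vanishes.
Limit = 3.

Final answer: 3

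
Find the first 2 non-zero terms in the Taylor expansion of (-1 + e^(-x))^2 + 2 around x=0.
x^2 + 2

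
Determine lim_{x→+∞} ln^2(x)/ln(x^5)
This is an ∞/∞ indeterminate form as x → +∞.
Write ln(x^5) = 5·ln(x), reducing the quotient to ln(x)/5 → ∞.
Limit = ∞.

Final answer: ∞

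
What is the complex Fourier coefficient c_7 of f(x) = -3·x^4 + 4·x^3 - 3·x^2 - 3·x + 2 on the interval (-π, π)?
Compute the real Fourier coefficients first: a_7 = 444/2401 + 24·π^2/49, b_7 = -342/343 + 8·π^2/7.
Then c_7 = (a_7 − i·b_7)/2 = 222/2401 + 12·π^2/49 - 4·i·π^2/7 + 171·i/343.

Final answer: 222/2401 + 12·π^2/49 - 4·i·π^2/7 + 171·i/343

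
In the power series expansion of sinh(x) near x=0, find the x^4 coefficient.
Expand to order 4: sinh(x) = x^3/6 + x + O(x^5).
The coefficient of x^4 is 0.

Final answer: 0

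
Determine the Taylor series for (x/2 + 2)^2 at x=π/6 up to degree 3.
π^2/144 + π/3 + 4 + (π/12 + 2)·(x - π/6) + (x - π/6)^2/4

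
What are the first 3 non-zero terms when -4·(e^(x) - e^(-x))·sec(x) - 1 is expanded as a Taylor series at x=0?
-16·x^3/3 - 8·x - 1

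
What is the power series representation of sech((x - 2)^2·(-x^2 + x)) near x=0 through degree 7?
12139·x^7/15 + 106123·x^6/90 - 1148·x^5/3 + 4·x^4/3 + 32·x^3 - 8·x^2 + 1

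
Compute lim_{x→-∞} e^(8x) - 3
Evaluate the dominant behaviour as x → -∞; each term tends to a finite value or vanishes.
Limit = -3.

Final answer: -3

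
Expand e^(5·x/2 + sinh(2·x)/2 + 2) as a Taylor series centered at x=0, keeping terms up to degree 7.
4549463·x^7·e^(2)/645120 + 122971·x^6·e^(2)/15360 + 32999·x^5·e^(2)/3840 + 1099·x^4·e^(2)/128 + 125·x^3·e^(2)/16 + 49·x^2·e^(2)/8 + 7·x·e^(2)/2 + e^(2)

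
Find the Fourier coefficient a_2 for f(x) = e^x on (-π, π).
a_2 = (1/π) ∫_{-π}^{π} f(x)·cos(2x) dx.
Evaluate the integral (use parity and integration by parts as needed): a_2 = (-1 + e^(2·π))·e^(-π)/(5·π).

Final answer: (-1 + e^(2·π))·e^(-π)/(5·π)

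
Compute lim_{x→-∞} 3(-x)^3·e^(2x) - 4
The product is a 0·∞ indeterminate form at x → -∞.
Rewrite the product as 3(-x)^3 / e^(-2x) (an ∞/∞ form) and apply L'Hôpital, or use the standard hierarchy e^(2|x|) ≫ |(-x)^3| as x → -∞.
The indeterminate product → 0, so the limit = -4.

Final answer: -4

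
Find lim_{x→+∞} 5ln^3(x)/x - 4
The quotient is an ∞/∞ indeterminate form as x → +∞.
The polynomial denominator x dominates the logarithmic numerator (any positive power of x ≫ ln^3(x) as x → ∞), so the quotient → 0.
Adding the constant: 0 - 4 = -4. Limit = -4.

Final answer: -4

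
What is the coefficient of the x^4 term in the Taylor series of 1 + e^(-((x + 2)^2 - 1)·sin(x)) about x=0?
Expand to order 4: 1 + e^(-((x + 2)^2 - 1)·sin(x)) = -107·x^4/24 + 7·x^3 + x^2/2 - 3·x + 2 + O(x^5).
The coefficient of x^4 is -107/24.

Final answer: -107/24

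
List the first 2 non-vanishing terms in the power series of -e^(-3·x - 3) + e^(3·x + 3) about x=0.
x·(3·e^(-3) + 3·e^(3)) - e^(-3) + e^(3)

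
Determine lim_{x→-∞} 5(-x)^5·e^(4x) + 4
The product is a 0·∞ indeterminate form at x → -∞.
Rewrite the product as 5(-x)^5 / e^(-4x) (an ∞/∞ form) and apply L'Hôpital, or use the standard hierarchy e^(4|x|) ≫ |(-x)^5| as x → -∞.
The indeterminate product → 0, so the limit = 4.

Final answer: 4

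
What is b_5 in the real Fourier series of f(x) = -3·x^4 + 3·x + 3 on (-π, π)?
b_5 = (1/π) ∫_{-π}^{π} f(x)·sin(5x) dx.
Evaluate the integral (use parity and integration by parts as needed): b_5 = 6/5.

Final answer: 6/5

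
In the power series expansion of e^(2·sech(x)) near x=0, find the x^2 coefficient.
Expand to order 2: e^(2·sech(x)) = -x^2·e^(2) + e^(2) + O(x^3).
The coefficient of x^2 is -e^(2).

Final answer: -e^(2)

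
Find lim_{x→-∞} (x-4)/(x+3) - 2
Evaluate the dominant behaviour as x → -∞; each term tends to a finite value or vanishes.
Limit = -1.

Final answer: -1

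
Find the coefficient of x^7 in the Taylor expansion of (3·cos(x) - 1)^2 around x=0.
Expand to order 7: (3·cos(x) - 1)^2 = -47·x^6/120 + 11·x^4/4 - 6·x^2 + 4 + O(x^8).
The coefficient of x^7 is 0.

Final answer: 0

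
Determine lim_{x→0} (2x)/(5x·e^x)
Both numerator and denominator → 0 as x → 0; this is a 0/0 indeterminate form.
Expand each to leading order near x = 0: numerator ~ 2·x, denominator ~ 5·x.
The limit of the ratio is 2/5.

Final answer: 2/5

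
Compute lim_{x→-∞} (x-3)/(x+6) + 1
Evaluate the dominant behaviour as x → -∞; each term tends to a finite value or vanishes.
Limit = 2.

Final answer: 2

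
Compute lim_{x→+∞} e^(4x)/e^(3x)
This is an ∞/∞ indeterminate form as x → +∞.
Rewrite e^(4x)/e^(3x) = e^((4−3)x) = e^(x); the exponent coefficient is 1 > 0 so e^(x) → ∞.
Limit = ∞.

Final answer: ∞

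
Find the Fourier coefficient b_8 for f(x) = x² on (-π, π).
b_8 = (1/π) ∫_{-π}^{π} f(x)·sin(8x) dx.
Evaluate the integral (use parity and integration by parts as needed): b_8 = 0.

Final answer: 0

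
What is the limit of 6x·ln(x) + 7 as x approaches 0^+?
The product is a 0·∞ indeterminate form at x → 0⁺.
Rewrite the product as 6·ln(x) / x^(-1) and apply L'Hôpital, or use the standard hierarchy x^(-1) ≫ |ln x| as x → 0⁺.
The indeterminate product → 0, so the limit = 7.

Final answer: 7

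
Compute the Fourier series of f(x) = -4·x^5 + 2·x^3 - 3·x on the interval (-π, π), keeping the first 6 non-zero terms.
(-990 - 8·π^4 + 164·π^2)·sin(x) + (-22·π^2 + 36 + 4·π^4)·sin(2·x) + (-8·π^4/3 - 554/81 + 196·π^2/27)·sin(3·x) + (-7·π^2/2 + 45/16 + 2·π^4)·sin(4·x) + (-8·π^4/5 - 1062/625 + 52·π^2/25)·sin(5·x) + (-38·π^2/27 + 100/81 + 4·π^4/3)·sin(6·x)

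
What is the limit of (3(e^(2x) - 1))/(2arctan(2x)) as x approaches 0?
Both numerator and denominator → 0 as x → 0; this is a 0/0 indeterminate form.
Expand each to leading order near x = 0: numerator ~ 6·x, denominator ~ 4·x.
The limit of the ratio is 3/2.

Final answer: 3/2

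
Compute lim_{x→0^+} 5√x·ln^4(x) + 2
The product is a 0·∞ indeterminate form at x → 0⁺.
Rewrite the product as 5·ln^4(x) / x^(-1/2) and apply L'Hôpital, or use the standard hierarchy x^(-1/2) ≫ |ln x|^4 as x → 0⁺.
The indeterminate product → 0, so the limit = 2.

Final answer: 2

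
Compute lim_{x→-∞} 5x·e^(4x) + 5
The product is a 0·∞ indeterminate form at x → -∞.
Rewrite the product as 5x / e^(-4x) (an ∞/∞ form) and apply L'Hôpital, or use the standard hierarchy e^(4|x|) ≫ |x| as x → -∞.
The indeterminate product → 0, so the limit = 5.

Final answer: 5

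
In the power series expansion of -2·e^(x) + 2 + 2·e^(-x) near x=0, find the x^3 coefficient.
Expand to order 3: -2·e^(x) + 2 + 2·e^(-x) = -2·x^3/3 - 4·x + 2 + O(x^4).
The coefficient of x^3 is -2/3.

Final answer: -2/3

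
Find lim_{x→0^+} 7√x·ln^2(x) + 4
The product is a 0·∞ indeterminate form at x → 0⁺.
Rewrite the product as 7·ln^2(x) / x^(-1/2) and apply L'Hôpital, or use the standard hierarchy x^(-1/2) ≫ |ln x|^2 as x → 0⁺.
The indeterminate product → 0, so the limit = 4.

Final answer: 4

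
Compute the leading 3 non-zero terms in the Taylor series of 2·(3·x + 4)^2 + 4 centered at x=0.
18·x^2 + 48·x + 36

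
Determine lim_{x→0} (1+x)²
Direct substitution at x = 0 gives 1.

Final answer: 1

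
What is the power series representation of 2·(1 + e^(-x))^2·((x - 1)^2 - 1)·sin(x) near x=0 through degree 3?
24·x^3 - 16·x^2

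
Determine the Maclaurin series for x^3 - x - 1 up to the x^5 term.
x^3 - x - 1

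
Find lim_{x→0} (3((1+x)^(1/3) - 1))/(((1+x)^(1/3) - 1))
Both numerator and denominator → 0 as x → 0; this is a 0/0 indeterminate form.
Expand each to leading order near x = 0: numerator ~ x, denominator ~ x/3.
The limit of the ratio is 3.

Final answer: 3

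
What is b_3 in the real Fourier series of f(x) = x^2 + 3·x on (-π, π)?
b_3 = (1/π) ∫_{-π}^{π} f(x)·sin(3x) dx.
Evaluate the integral (use parity and integration by parts as needed): b_3 = 2.

Final answer: 2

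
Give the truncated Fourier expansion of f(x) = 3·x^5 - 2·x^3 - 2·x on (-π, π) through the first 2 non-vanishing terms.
(-124·π^2 + 6·π^4 + 740)·sin(x) + (-3·π^4 - 47/2 + 17·π^2)·sin(2·x)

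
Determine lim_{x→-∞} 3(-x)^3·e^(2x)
This is a 0·∞ indeterminate form at x → -∞.
Rewrite the product as 3(-x)^3 / e^(-2x) (an ∞/∞ form) and apply L'Hôpital, or use the standard hierarchy e^(2|x|) ≫ |(-x)^3| as x → -∞.
The indeterminate product → 0, so the limit = 0.

Final answer: 0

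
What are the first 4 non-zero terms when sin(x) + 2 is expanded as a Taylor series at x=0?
x^5/120 - x^3/6 + x + 2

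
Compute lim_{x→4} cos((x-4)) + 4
Direct substitution at x = 4 gives 5.

Final answer: 5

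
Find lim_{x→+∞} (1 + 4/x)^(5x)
As x → +∞: write (1 + 4/x)^(5x) = ((1 + 4/x)^x)^5 → (e^4)^5 = e^20.
Limit = e^(20).

Final answer: e^(20)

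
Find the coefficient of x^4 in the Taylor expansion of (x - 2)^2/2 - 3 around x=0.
Expand to order 4: (x - 2)^2/2 - 3 = x^2/2 - 2·x - 1 + O(x^5).
The coefficient of x^4 is 0.

Final answer: 0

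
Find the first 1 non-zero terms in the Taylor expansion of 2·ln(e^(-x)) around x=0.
-2·x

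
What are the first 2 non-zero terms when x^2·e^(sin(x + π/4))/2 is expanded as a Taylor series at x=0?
√(2)·x^3·e^(√(2)/2)/4 + x^2·e^(√(2)/2)/2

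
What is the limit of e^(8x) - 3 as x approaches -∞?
Evaluate the dominant behaviour as x → -∞; each term tends to a finite value or vanishes.
Limit = -3.

Final answer: -3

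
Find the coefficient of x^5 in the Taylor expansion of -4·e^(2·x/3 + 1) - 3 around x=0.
Expand to order 5: -4·e^(2·x/3 + 1) - 3 = -16·e·x^5/3645 - 8·e·x^4/243 - 16·e·x^3/81 - 8·e·x^2/9 - 8·e·x/3 - 4·e - 3 + O(x^6).
The coefficient of x^5 is -16·e/3645.

Final answer: -16·e/3645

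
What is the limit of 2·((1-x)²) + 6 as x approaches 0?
Direct substitution at x = 0 gives 8.

Final answer: 8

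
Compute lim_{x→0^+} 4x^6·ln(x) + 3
The product is a 0·∞ indeterminate form at x → 0⁺.
Rewrite the product as 4·ln(x) / x^(-6) and apply L'Hôpital, or use the standard hierarchy x^(-6) ≫ |ln x| as x → 0⁺.
The indeterminate product → 0, so the limit = 3.

Final answer: 3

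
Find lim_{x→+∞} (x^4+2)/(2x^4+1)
This is an ∞/∞ indeterminate form as x → +∞.
Divide numerator and denominator by x^4 and let the lower-order terms vanish; the leading terms give 1/2.
Limit = 1/2.

Final answer: 1/2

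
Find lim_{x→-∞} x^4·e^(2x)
This is a 0·∞ indeterminate form at x → -∞.
Rewrite the product as x^4 / e^(-2x) (an ∞/∞ form) and apply L'Hôpital, or use the standard hierarchy e^(2|x|) ≫ |x^4| as x → -∞.
The indeterminate product → 0, so the limit = 0.

Final answer: 0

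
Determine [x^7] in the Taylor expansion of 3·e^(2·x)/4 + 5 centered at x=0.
Expand to order 7: 3·e^(2·x)/4 + 5 = 2·x^7/105 + x^6/15 + x^5/5 + x^4/2 + x^3 + 3·x^2/2 + 3·x/2 + 23/4 + O(x^8).
The coefficient of x^7 is 2/105.

Final answer: 2/105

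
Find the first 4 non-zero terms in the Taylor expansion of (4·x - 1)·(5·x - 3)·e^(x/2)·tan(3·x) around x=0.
-1851·x^4/16 + 501·x^3/8 - 93·x^2/2 + 9·x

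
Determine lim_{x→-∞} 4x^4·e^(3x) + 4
The product is a 0·∞ indeterminate form at x → -∞.
Rewrite the product as 4x^4 / e^(-3x) (an ∞/∞ form) and apply L'Hôpital, or use the standard hierarchy e^(3|x|) ≫ |x^4| as x → -∞.
The indeterminate product → 0, so the limit = 4.

Final answer: 4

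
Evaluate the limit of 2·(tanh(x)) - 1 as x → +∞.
Evaluate the dominant behaviour as x → +∞; each term tends to a finite value or vanishes.
Limit = 1.

Final answer: 1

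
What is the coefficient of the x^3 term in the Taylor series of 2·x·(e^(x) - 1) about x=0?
Expand to order 3: 2·x·(e^(x) - 1) = x^3 + 2·x^2 + O(x^4).
The coefficient of x^3 is 1.

Final answer: 1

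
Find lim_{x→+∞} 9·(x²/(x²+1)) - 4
Evaluate the dominant behaviour as x → +∞; each term tends to a finite value or vanishes.
Limit = 5.

Final answer: 5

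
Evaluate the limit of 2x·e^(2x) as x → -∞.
This is a 0·∞ indeterminate form at x → -∞.
Rewrite the product as 2x / e^(-2x) (an ∞/∞ form) and apply L'Hôpital, or use the standard hierarchy e^(2|x|) ≫ |x| as x → -∞.
The indeterminate product → 0, so the limit = 0.

Final answer: 0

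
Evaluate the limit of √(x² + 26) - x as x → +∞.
This is an ∞ − ∞ indeterminate form.
Multiply and divide by the conjugate √(x²+26) + x; the x² terms cancel, leaving 26/(√(x²+26)+x) → 0.
Limit = 0.

Final answer: 0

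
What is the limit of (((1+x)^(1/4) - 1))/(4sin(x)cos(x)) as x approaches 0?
Both numerator and denominator → 0 as x → 0; this is a 0/0 indeterminate form.
Expand each to leading order near x = 0: numerator ~ x/4, denominator ~ 4·x.
The limit of the ratio is 1/16.

Final answer: 1/16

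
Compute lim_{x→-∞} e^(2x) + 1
Evaluate the dominant behaviour as x → -∞; each term tends to a finite value or vanishes.
Limit = 1.

Final answer: 1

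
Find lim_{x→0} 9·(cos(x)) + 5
Direct substitution at x = 0 gives 14.

Final answer: 14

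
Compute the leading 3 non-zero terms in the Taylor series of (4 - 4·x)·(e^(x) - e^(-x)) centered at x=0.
4·x^3/3 - 8·x^2 + 8·x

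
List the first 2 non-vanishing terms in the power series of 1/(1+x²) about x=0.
1 - x^2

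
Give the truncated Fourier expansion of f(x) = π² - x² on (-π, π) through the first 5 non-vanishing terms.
4·cos(x) - cos(2·x) + 4·cos(3·x)/9 - cos(4·x)/4 + 2·π^2/3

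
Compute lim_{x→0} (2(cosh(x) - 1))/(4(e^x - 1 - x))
Both numerator and denominator → 0 as x → 0; this is a 0/0 indeterminate form.
Expand each to leading order near x = 0: numerator ~ x^2, denominator ~ 2·x^2.
The limit of the ratio is 1/2.

Final answer: 1/2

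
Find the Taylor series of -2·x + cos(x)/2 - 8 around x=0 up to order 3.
-x^2/4 - 2·x - 15/2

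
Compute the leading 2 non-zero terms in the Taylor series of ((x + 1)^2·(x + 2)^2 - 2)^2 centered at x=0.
48·x + 4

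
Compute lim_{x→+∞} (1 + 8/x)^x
As x → +∞: this is the defining limit (1 + 8/x)^x → e^8.
Limit = e^(8).

Final answer: e^(8)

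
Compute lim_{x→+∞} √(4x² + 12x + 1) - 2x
As x → +∞: multiply by the conjugate to get (12x+1)/(√(4x²+12x+1)+2x); the denominator ~ 4x, so the limit is 12/4 = 3.
Limit = 3.

Final answer: 3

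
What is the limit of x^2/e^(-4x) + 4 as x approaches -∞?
The quotient is an ∞/∞ indeterminate form as x → -∞.
Compare growth rates of the dominant terms (exponentials ≫ polynomials ≫ logarithms), or apply L'Hôpital's rule; the quotient → 0.
Adding the constant: 0 + 4 = 4. Limit = 4.

Final answer: 4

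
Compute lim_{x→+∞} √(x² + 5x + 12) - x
This is an ∞ − ∞ indeterminate form.
Multiply and divide by the conjugate √(x²+5x + 12) + x; the x² terms cancel, leaving (5x + 12)/(√(x²+5x + 12)+x) → 5/2.
Limit = 5/2.

Final answer: 5/2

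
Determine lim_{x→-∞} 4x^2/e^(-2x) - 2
The quotient is an ∞/∞ indeterminate form as x → -∞.
Compare growth rates of the dominant terms (exponentials ≫ polynomials ≫ logarithms), or apply L'Hôpital's rule; the quotient → 0.
Adding the constant: 0 - 2 = -2. Limit = -2.

Final answer: -2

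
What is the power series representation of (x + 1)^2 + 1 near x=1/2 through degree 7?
13/4 + 3·(x - 1/2) + (x - 1/2)^2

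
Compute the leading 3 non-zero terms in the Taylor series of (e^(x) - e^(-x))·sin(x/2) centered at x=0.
11·x^6/5760 + x^4/8 + x^2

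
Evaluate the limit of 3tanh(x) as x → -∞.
Evaluate the dominant behaviour as x → -∞; each term tends to a finite value or vanishes.
Limit = -3.

Final answer: -3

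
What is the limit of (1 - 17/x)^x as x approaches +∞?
As x → +∞: this is the defining limit (1 - 17/x)^x → e^(-17).
Limit = e^(-17).

Final answer: e^(-17)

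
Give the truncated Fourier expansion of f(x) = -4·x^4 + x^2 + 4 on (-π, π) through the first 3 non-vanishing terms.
(-196 + 32·π^2)·cos(x) + (13 - 8·π^2)·cos(2·x) - 4·π^4/5 + π^2/3 + 4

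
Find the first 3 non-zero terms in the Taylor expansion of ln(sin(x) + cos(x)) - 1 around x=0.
-x^2 + x - 1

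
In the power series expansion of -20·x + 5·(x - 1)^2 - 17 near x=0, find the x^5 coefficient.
Expand to order 5: -20·x + 5·(x - 1)^2 - 17 = 5·x^2 - 30·x - 12 + O(x^6).
The coefficient of x^5 is 0.

Final answer: 0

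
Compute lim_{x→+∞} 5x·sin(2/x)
As x → +∞: let u = 2/x → 0⁺; then 5·x·sin(2/x) = 5·2·sin(u)/u → 5·2·1 = 10.
Limit = 10.

Final answer: 10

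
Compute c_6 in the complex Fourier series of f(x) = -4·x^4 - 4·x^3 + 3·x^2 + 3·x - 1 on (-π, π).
Compute the real Fourier coefficients first: a_6 = 13/27 - 8·π^2/9, b_6 = -11/9 + 4·π^2/3.
Then c_6 = (a_6 − i·b_6)/2 = -4·π^2/9 + 13/54 - 2·i·π^2/3 + 11·i/18.

Final answer: -4·π^2/9 + 13/54 - 2·i·π^2/3 + 11·i/18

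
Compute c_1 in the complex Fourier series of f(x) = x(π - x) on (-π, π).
Compute the real Fourier coefficients first: a_1 = 4, b_1 = 2·π.
Then c_1 = (a_1 − i·b_1)/2 = 2 - i·π.

Final answer: 2 - i·π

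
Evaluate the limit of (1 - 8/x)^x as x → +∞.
As x → +∞: this is the defining limit (1 - 8/x)^x → e^(-8).
Limit = e^(-8).

Final answer: e^(-8)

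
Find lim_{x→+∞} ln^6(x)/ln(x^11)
This is an ∞/∞ indeterminate form as x → +∞.
Write ln(x^11) = 11·ln(x), reducing the quotient to ln^5(x)/11 → ∞.
Limit = ∞.

Final answer: ∞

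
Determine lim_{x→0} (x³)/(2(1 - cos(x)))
Both numerator and denominator → 0 as x → 0; this is a 0/0 indeterminate form.
Expand each to leading order near x = 0: numerator ~ x^3, denominator ~ x^2.
The limit of the ratio is 0.

Final answer: 0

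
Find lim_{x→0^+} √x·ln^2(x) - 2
The product is a 0·∞ indeterminate form at x → 0⁺.
Rewrite the product as ln^2(x) / x^(-1/2) and apply L'Hôpital, or use the standard hierarchy x^(-1/2) ≫ |ln x|^2 as x → 0⁺.
The indeterminate product → 0, so the limit = -2.

Final answer: -2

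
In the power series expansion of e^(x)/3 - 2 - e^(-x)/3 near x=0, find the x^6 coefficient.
Expand to order 6: e^(x)/3 - 2 - e^(-x)/3 = x^5/180 + x^3/9 + 2·x/3 - 2 + O(x^7).
The coefficient of x^6 is 0.

Final answer: 0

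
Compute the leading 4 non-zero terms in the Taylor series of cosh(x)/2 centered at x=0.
x^6/1440 + x^4/48 + x^2/4 + 1/2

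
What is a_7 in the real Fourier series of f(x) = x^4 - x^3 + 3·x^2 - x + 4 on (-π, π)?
a_7 = (1/π) ∫_{-π}^{π} f(x)·cos(7x) dx.
Evaluate the integral (use parity and integration by parts as needed): a_7 = -8·π^2/49 - 540/2401.

Final answer: -8·π^2/49 - 540/2401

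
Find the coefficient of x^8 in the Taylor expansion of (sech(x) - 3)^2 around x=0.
Expand to order 8: (sech(x) - 3)^2 = -187·x^8/20160 + 47·x^6/360 - 7·x^4/12 + 2·x^2 + 4 + O(x^9).
The coefficient of x^8 is -187/20160.

Final answer: -187/20160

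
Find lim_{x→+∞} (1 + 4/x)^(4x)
As x → +∞: write (1 + 4/x)^(4x) = ((1 + 4/x)^x)^4 → (e^4)^4 = e^16.
Limit = e^(16).

Final answer: e^(16)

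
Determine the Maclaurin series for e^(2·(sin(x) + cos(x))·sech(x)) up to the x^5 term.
21·x^5·e^(2)/5 - 3·x^4·e^(2) - 4·x^3·e^(2) + 2·x·e^(2) + e^(2)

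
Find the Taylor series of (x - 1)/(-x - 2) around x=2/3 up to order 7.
1/8 - 27·(x - 2/3)/64 + 81·(x - 2/3)^2/512 - 243·(x - 2/3)^3/4096 + 729·(x - 2/3)^4/32768 - 2187·(x - 2/3)^5/262144 + 6561·(x - 2/3)^6/2097152 - 19683·(x - 2/3)^7/16777216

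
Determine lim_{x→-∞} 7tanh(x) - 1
Evaluate the dominant behaviour as x → -∞; each term tends to a finite value or vanishes.
Limit = -8.

Final answer: -8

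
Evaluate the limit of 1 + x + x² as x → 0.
Direct substitution at x = 0 gives 1.

Final answer: 1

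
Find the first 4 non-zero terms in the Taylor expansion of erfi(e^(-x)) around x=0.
-13·e·x^3/(3·√(π)) + 3·e·x^2/√(π) - 2·e·x/√(π) + erfi(1)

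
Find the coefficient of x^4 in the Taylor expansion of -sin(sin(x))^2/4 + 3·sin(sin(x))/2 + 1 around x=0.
Expand to order 4: -sin(sin(x))^2/4 + 3·sin(sin(x))/2 + 1 = x^4/6 - x^3/2 - x^2/4 + 3·x/2 + 1 + O(x^5).
The coefficient of x^4 is 1/6.

Final answer: 1/6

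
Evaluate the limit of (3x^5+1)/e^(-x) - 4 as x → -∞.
The quotient is an ∞/∞ indeterminate form as x → -∞.
Compare growth rates of the dominant terms (exponentials ≫ polynomials ≫ logarithms), or apply L'Hôpital's rule; the quotient → 0.
Adding the constant: 0 - 4 = -4. Limit = -4.

Final answer: -4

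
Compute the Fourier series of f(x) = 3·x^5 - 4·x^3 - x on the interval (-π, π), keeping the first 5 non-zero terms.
(-128·π^2 + 6·π^4 + 766)·sin(x) + (-3·π^4 - 55/2 + 19·π^2)·sin(2·x) + (-64·π^2/9 + 110/27 + 2·π^4)·sin(3·x) + (-3·π^4/2 - 61/64 + 31·π^2/8)·sin(4·x) + (-64·π^2/25 + 134/625 + 6·π^4/5)·sin(5·x)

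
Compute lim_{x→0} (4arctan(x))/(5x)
Both numerator and denominator → 0 as x → 0; this is a 0/0 indeterminate form.
Expand each to leading order near x = 0: numerator ~ 4·x, denominator ~ 5·x.
The limit of the ratio is 4/5.

Final answer: 4/5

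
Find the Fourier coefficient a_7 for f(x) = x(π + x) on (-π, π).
a_7 = (1/π) ∫_{-π}^{π} f(x)·cos(7x) dx.
Evaluate the integral (use parity and integration by parts as needed): a_7 = -4/49.

Final answer: -4/49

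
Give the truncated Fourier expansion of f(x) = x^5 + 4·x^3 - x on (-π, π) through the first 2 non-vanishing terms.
(-32·π^2 + 190 + 2·π^4)·sin(x) + (-π^4 - 1/2 + π^2)·sin(2·x)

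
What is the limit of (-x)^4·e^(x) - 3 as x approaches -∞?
The product is a 0·∞ indeterminate form at x → -∞.
Rewrite the product as (-x)^4 / e^(-x) (an ∞/∞ form) and apply L'Hôpital, or use the standard hierarchy e^(|x|) ≫ |(-x)^4| as x → -∞.
The indeterminate product → 0, so the limit = -3.

Final answer: -3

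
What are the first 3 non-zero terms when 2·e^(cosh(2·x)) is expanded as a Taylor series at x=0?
16·e·x^4/3 + 4·e·x^2 + 2·e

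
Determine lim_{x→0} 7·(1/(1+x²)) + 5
Direct substitution at x = 0 gives 12.

Final answer: 12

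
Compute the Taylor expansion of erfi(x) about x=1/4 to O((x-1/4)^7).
erfi(1/4) + 2·e^(1/16)·(x - 1/4)/√(π) + e^(1/16)·(x - 1/4)^2/(2·√(π)) + 3·e^(1/16)·(x - 1/4)^3/(4·√(π)) + 25·e^(1/16)·(x - 1/4)^4/(96·√(π)) + 241·e^(1/16)·(x - 1/4)^5/(960·√(π)) + 347·e^(1/16)·(x - 1/4)^6/(3840·√(π))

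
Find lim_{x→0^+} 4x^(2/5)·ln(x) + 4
The product is a 0·∞ indeterminate form at x → 0⁺.
Rewrite the product as 4·ln(x) / x^(-2/5) and apply L'Hôpital, or use the standard hierarchy x^(-2/5) ≫ |ln x| as x → 0⁺.
The indeterminate product → 0, so the limit = 4.

Final answer: 4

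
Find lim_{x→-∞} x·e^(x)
This is a 0·∞ indeterminate form at x → -∞.
Rewrite the product as x / e^(-x) (an ∞/∞ form) and apply L'Hôpital, or use the standard hierarchy e^(|x|) ≫ |x| as x → -∞.
The indeterminate product → 0, so the limit = 0.

Final answer: 0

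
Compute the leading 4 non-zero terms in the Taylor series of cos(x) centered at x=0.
-x^6/720 + x^4/24 - x^2/2 + 1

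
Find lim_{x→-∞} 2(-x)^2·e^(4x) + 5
The product is a 0·∞ indeterminate form at x → -∞.
Rewrite the product as 2(-x)^2 / e^(-4x) (an ∞/∞ form) and apply L'Hôpital, or use the standard hierarchy e^(4|x|) ≫ |(-x)^2| as x → -∞.
The indeterminate product → 0, so the limit = 5.

Final answer: 5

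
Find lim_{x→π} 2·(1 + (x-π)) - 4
Direct substitution at x = π gives -2.

Final answer: -2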